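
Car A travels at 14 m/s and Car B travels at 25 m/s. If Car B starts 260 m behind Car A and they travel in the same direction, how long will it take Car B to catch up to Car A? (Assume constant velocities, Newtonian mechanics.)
Relative speed: v_rel = 25 - 14 = 11 m/s
Time to catch: t = d₀/v_rel = 260/11 = 23.64 s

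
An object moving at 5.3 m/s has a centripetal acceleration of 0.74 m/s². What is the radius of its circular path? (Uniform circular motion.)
r = v²/a_c = 5.3²/0.74 = 37.96 m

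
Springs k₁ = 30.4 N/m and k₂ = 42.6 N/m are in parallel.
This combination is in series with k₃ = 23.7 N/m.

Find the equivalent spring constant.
k₁₂ = k₁ + k₂ = 73 N/m (parallel)
1/k_eq = 1/k₁₂ + 1/k₃ → k_eq = 17.89 N/m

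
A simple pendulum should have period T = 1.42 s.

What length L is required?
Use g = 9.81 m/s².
T = 2π√(L/g) → L = g(T/2π)² = 9.81×(1.42/2π)² = 0.5011 m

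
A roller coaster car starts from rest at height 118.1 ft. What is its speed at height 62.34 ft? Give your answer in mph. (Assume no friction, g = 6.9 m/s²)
mgh₁ = ½mv₂² + mgh₂ → v₂ = √(2g(h₁−h₂)) = √(2×6.9×(36−19)) = 15.31 m/s = 34.26 mph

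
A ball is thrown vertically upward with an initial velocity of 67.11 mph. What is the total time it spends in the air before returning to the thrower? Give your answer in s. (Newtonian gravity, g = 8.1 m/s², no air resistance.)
t_total = 2v₀/g (with unit conversion) = 7.408 s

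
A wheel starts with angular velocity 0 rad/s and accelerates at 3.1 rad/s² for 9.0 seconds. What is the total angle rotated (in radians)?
θ = ω₀t + ½αt² = 0×9.0 + ½×3.1×9.0² = 125.55 rad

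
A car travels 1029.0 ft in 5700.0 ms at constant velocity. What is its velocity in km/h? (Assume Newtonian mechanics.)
v = d/t (with unit conversion) = 198.1 km/h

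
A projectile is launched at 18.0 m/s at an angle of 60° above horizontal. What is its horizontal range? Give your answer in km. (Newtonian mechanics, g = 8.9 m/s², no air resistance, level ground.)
R = v₀² sin(2θ) / g (with unit conversion) = 0.03153 km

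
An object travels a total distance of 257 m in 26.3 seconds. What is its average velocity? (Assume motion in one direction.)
v_avg = Δd / Δt = 257 / 26.3 = 9.77 m/s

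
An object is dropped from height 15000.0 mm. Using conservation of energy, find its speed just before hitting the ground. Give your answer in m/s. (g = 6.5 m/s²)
mgh = ½mv² → v = √(2gh) = √(2×6.5×15) = 13.96 m/s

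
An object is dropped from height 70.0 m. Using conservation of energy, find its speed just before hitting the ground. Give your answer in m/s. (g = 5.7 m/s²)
mgh = ½mv² → v = √(2gh) = √(2×5.7×70) = 28.25 m/s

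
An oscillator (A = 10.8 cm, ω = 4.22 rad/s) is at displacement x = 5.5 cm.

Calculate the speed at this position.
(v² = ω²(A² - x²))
v = ω√(A² − x²) = 4.22×√(0.108² − 0.055²) = 0.3922 m/s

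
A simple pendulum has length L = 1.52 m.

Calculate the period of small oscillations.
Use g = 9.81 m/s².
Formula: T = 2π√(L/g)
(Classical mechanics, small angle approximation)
T = 2π√(L/g) = 2π√(1.52/9.81) = 2.473 s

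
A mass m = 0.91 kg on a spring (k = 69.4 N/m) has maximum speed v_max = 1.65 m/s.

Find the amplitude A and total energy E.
½mv²_max = ½kA² → A = v_max√(m/k) = 1.65×√(0.91/69.4) = 0.1889 m = 18.89 cm
E = ½mv²_max = ½×0.91×1.65² = 1.239 J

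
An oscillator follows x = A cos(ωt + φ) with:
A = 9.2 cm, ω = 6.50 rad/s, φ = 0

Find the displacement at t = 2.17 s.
x = A cos(ωt + φ) = 9.2×cos(6.5×2.17 + 0) = 0.2959 cm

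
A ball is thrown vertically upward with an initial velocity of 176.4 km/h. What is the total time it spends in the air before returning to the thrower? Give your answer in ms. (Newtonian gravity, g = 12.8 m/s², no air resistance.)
t_total = 2v₀/g (with unit conversion) = 7656.0 ms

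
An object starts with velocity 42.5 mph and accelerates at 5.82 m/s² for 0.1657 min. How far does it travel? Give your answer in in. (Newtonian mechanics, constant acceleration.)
d = v₀t + ½at² (with unit conversion) = 18760.0 in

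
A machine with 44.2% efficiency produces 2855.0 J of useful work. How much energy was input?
W_in = W_out/η = 2855.0/0.442 = 6459.3 J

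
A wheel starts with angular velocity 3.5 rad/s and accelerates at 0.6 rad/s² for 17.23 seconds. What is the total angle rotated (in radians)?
θ = ω₀t + ½αt² = 3.5×17.23 + ½×0.6×17.23² = 149.37 rad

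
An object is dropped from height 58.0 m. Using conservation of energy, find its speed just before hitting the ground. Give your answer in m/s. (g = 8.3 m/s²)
mgh = ½mv² → v = √(2gh) = √(2×8.3×58) = 31.03 m/s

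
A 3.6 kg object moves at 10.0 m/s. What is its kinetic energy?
KE = ½mv² = ½×3.6×10.0² = 180.0 J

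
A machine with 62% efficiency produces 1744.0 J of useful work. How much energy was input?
W_in = W_out/η = 1744.0/0.62 = 2812.9 J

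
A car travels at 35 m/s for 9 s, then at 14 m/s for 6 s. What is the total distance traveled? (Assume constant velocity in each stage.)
d₁ = v₁t₁ = 35 × 9 = 315 m
d₂ = v₂t₂ = 14 × 6 = 84 m
d_total = 315 + 84 = 399 m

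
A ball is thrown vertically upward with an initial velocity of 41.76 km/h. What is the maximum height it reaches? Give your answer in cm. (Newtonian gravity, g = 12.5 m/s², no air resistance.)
h_max = v₀²/(2g) (with unit conversion) = 538.2 cm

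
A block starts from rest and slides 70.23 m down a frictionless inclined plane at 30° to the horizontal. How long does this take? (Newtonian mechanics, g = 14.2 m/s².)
a = g sin(θ) = 14.2 × sin(30°) = 7.1 m/s²
t = √(2d/a) = √(2 × 70.23 / 7.1) = 4.45 s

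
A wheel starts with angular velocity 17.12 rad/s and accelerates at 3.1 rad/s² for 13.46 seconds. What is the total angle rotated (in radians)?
θ = ω₀t + ½αt² = 17.12×13.46 + ½×3.1×13.46² = 511.25 rad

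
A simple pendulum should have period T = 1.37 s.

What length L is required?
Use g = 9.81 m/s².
T = 2π√(L/g) → L = g(T/2π)² = 9.81×(1.37/2π)² = 0.4664 m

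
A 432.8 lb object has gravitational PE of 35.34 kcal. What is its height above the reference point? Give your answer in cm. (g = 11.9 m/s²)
PE = mgh → h = PE/(mg) = 1.479e+05 J / (196.3 kg × 11.9 m/s²) = 63.29 m = 6329.0 cm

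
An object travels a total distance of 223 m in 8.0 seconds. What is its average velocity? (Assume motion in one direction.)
v_avg = Δd / Δt = 223 / 8.0 = 27.88 m/s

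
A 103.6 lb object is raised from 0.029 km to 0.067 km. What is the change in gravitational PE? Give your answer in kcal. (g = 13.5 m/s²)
ΔPE = mg(h₂ − h₁) = 46.99 kg × 13.5 m/s² × (67 − 29) m = 2.411e+04 J = 5.762 kcal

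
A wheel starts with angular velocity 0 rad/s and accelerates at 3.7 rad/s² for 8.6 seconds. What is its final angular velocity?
ω = ω₀ + αt = 0 + 3.7 × 8.6 = 31.82 rad/s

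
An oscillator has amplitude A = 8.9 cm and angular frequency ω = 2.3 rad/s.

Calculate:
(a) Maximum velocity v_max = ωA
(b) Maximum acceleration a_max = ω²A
v_max = ωA = 2.3×0.089 = 0.2047 m/s
a_max = ω²A = 2.3²×0.089 = 0.4708 m/s²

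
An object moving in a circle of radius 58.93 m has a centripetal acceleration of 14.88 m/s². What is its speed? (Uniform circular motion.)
v = √(a_c × r) = √(14.88 × 58.93) = 29.61 m/s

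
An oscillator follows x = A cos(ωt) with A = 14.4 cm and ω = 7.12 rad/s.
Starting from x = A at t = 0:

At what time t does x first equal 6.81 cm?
cos(ωt) = x/A = 6.81/14.4 = 0.4729
ωt = arccos(0.4729) = 1.078 rad
t = 1.078/7.12 = 0.1514 s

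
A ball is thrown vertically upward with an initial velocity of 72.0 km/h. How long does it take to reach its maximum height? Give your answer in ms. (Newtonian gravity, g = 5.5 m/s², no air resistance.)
t_up = v₀/g (with unit conversion) = 3636.0 ms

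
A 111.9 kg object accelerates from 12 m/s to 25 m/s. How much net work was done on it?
W_net = ΔKE = ½m(v₂² − v₁²) = ½×111.9×(25² − 12²) = 26911.95 J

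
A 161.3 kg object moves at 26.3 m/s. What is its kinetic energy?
KE = ½mv² = ½×161.3×26.3² = 55784.8 J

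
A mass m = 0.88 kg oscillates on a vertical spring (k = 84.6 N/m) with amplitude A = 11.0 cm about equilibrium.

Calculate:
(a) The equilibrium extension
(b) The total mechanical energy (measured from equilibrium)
x_eq = mg/k = 0.88×9.81/84.6 = 0.102 m = 10.2 cm
E = ½kA² = ½×84.6×(0.11)² = 0.5118 J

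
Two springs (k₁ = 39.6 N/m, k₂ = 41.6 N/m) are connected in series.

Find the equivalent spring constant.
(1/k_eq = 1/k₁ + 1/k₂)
1/k_eq = 1/39.6 + 1/41.6 = 0.049291; k_eq = 20.29 N/m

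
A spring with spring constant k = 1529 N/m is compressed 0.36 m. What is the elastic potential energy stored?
PE = ½kx² = ½×1529×0.36² = 99.08 J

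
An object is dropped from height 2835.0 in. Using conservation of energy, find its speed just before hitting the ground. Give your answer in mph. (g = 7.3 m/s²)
mgh = ½mv² → v = √(2gh) = √(2×7.3×72.01) = 32.42 m/s = 72.53 mph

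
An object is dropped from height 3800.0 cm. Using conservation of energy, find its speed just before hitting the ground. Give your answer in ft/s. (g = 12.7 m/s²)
mgh = ½mv² → v = √(2gh) = √(2×12.7×38) = 31.07 m/s = 101.9 ft/s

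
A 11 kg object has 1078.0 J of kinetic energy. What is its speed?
KE = ½mv² → v = √(2KE/m) = √(2×1078.0/11) = 14.0 m/s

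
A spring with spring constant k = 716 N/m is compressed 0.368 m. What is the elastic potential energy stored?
PE = ½kx² = ½×716×0.368² = 48.48 J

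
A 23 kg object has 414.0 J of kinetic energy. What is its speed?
KE = ½mv² → v = √(2KE/m) = √(2×414.0/23) = 6.0 m/s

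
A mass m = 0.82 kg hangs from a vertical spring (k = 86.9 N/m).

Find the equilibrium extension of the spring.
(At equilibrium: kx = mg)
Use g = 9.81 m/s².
x_eq = mg/k = 0.82×9.81/86.9 = 0.09257 m = 9.257 cm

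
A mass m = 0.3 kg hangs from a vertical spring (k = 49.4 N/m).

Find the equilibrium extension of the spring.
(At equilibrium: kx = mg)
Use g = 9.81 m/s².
x_eq = mg/k = 0.3×9.81/49.4 = 0.05957 m = 5.957 cm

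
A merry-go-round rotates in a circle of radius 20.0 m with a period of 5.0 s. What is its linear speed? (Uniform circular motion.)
v = 2πr/T = 2π×20.0/5.0 = 25.13 m/s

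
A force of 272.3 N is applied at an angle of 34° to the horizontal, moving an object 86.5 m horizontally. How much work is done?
W = Fd cosθ = 272.3×86.5×cos(34°) = 19527.0 J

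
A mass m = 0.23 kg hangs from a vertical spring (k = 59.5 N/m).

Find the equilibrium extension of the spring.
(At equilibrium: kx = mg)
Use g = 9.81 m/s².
x_eq = mg/k = 0.23×9.81/59.5 = 0.03792 m = 3.792 cm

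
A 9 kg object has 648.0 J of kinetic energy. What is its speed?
KE = ½mv² → v = √(2KE/m) = √(2×648.0/9) = 12.0 m/s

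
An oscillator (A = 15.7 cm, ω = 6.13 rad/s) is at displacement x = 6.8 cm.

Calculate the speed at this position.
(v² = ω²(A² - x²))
v = ω√(A² − x²) = 6.13×√(0.157² − 0.068²) = 0.8675 m/s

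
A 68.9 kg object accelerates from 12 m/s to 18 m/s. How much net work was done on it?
W_net = ΔKE = ½m(v₂² − v₁²) = ½×68.9×(18² − 12²) = 6201.0 J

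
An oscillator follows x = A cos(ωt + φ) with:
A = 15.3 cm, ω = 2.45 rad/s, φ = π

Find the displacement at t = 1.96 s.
x = A cos(ωt + φ) = 15.3×cos(2.45×1.96 + π) = -1.369 cm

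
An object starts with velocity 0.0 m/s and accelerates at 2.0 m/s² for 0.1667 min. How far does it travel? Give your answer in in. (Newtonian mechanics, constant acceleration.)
d = v₀t + ½at² (with unit conversion) = 3939.0 in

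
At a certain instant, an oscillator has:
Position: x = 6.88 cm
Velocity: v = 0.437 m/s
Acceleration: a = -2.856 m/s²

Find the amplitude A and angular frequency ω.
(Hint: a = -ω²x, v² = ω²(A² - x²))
a = −ω²x → ω = √(|a|/x) = √(2.856/0.0688) = 6.443 rad/s
v² = ω²(A² − x²) → A = √(x² + v²/ω²) = √(0.0688² + 0.437²/6.443²) = 0.09661 m = 9.661 cm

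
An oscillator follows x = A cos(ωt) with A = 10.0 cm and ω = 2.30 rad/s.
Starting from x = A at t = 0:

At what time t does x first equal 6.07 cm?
cos(ωt) = x/A = 6.07/10.0 = 0.607
ωt = arccos(0.607) = 0.9185 rad
t = 0.9185/2.3 = 0.3994 s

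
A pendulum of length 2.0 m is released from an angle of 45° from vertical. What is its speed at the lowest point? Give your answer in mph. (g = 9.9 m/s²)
h = L(1 − cosθ) = 2.0×(1 − cos45°) = 0.5858 m
v = √(2gh) = √(2×9.9×0.5858) = 3.406 m/s = 7.618 mph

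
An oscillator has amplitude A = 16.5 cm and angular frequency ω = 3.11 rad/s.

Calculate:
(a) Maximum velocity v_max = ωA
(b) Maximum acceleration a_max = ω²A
v_max = ωA = 3.11×0.165 = 0.5131 m/s
a_max = ω²A = 3.11²×0.165 = 1.596 m/s²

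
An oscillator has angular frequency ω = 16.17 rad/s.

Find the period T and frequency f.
T = 2π/ω = 2π/16.17 = 0.3886 s; f = ω/2π = 2.574 Hz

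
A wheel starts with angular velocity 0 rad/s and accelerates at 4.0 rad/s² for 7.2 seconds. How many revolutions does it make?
θ = ω₀t + ½αt² = 0×7.2 + ½×4.0×7.2² = 103.68 rad
Revolutions = θ/(2π) = 103.68/(2π) = 16.5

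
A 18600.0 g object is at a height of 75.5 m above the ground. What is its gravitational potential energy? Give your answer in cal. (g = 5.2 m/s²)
PE = mgh = 18.6 kg × 5.2 m/s² × 75.5 m = 7302 J = 1745.0 cal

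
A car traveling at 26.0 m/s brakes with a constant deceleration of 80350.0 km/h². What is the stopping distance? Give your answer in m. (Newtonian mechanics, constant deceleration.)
d = v₀² / (2a) (with unit conversion) = 54.52 m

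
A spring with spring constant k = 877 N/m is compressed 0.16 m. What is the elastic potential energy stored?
PE = ½kx² = ½×877×0.16² = 11.23 J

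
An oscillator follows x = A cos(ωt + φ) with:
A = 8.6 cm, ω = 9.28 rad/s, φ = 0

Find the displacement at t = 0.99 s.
x = A cos(ωt + φ) = 8.6×cos(9.28×0.99 + 0) = -8.358 cm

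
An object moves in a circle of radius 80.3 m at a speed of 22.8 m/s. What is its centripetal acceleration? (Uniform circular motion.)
a_c = v²/r = 22.8²/80.3 = 519.84/80.3 = 6.47 m/s²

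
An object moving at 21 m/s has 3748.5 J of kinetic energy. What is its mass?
KE = ½mv² → m = 2KE/v² = 2×3748.5/21² = 17.0 kg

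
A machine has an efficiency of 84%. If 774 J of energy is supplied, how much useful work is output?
W_out = η × W_in = 0.84 × 774 = 650.16 J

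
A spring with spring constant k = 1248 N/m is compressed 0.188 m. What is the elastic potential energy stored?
PE = ½kx² = ½×1248×0.188² = 22.05 J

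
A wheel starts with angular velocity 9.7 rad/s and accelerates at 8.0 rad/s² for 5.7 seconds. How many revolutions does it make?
θ = ω₀t + ½αt² = 9.7×5.7 + ½×8.0×5.7² = 185.25 rad
Revolutions = θ/(2π) = 185.25/(2π) = 29.48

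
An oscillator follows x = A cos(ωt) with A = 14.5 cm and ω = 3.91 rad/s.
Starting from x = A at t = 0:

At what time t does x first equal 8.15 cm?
cos(ωt) = x/A = 8.15/14.5 = 0.5621
ωt = arccos(0.5621) = 0.9739 rad
t = 0.9739/3.91 = 0.2491 s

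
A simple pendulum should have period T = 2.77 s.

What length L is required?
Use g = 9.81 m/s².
T = 2π√(L/g) → L = g(T/2π)² = 9.81×(2.77/2π)² = 1.907 m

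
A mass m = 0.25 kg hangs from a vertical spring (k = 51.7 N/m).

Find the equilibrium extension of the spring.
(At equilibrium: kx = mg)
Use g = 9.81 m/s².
x_eq = mg/k = 0.25×9.81/51.7 = 0.04744 m = 4.744 cm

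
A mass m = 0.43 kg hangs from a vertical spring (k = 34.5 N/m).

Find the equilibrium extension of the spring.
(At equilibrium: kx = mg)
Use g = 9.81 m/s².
x_eq = mg/k = 0.43×9.81/34.5 = 0.1223 m = 12.23 cm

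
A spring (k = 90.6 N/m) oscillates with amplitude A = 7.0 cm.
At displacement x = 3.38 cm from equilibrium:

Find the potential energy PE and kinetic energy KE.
E_total = ½kA² = ½×90.6×(0.07)² = 0.222 J
PE = ½kx² = ½×90.6×(0.0338)² = 0.05175 J
KE = E_total − PE = 0.1702 J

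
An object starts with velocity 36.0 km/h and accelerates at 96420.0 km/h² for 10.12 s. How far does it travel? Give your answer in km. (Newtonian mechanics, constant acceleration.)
d = v₀t + ½at² (with unit conversion) = 0.4822 km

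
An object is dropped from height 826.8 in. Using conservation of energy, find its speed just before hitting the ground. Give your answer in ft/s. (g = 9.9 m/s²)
mgh = ½mv² → v = √(2gh) = √(2×9.9×21) = 20.39 m/s = 66.9 ft/s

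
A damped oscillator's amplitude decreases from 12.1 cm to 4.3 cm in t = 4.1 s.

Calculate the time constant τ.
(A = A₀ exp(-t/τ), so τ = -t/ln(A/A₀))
A/A₀ = 4.3/12.1 = 0.3554; ln(A/A₀) = -1.035
τ = −t/ln(A/A₀) = −4.1/-1.035 = 3.963 s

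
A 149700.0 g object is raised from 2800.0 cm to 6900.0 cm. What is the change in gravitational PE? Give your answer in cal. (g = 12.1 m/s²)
ΔPE = mg(h₂ − h₁) = 149.7 kg × 12.1 m/s² × (69 − 28) m = 7.427e+04 J = 17750.0 cal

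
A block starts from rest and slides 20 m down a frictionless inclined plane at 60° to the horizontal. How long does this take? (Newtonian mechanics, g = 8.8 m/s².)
a = g sin(θ) = 8.8 × sin(60°) = 7.62 m/s²
t = √(2d/a) = √(2 × 20 / 7.62) = 2.29 s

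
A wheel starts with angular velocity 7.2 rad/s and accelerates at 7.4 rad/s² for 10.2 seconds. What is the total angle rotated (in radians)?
θ = ω₀t + ½αt² = 7.2×10.2 + ½×7.4×10.2² = 458.39 rad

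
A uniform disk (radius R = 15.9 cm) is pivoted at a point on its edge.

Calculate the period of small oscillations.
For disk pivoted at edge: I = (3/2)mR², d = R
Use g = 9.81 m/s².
I/m = (3/2)R² = 0.03792 m²; d = R = 0.159 m
T = 2π√((3/2)R²/(gR)) = 2π√(3R/(2g)) = 0.9797 s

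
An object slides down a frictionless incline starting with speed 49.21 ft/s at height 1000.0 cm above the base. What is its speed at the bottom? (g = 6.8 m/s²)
½mv₀² + mgh = ½mv² → v = √(v₀² + 2gh) = √(15² + 2×6.8×10) = 19 m/s = 62.33 ft/s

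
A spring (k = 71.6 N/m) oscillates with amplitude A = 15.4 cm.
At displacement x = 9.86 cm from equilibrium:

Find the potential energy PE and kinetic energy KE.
E_total = ½kA² = ½×71.6×(0.154)² = 0.849 J
PE = ½kx² = ½×71.6×(0.0986)² = 0.348 J
KE = E_total − PE = 0.501 J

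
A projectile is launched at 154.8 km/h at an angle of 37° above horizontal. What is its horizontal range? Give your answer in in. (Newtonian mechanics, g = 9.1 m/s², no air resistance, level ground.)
R = v₀² sin(2θ) / g (with unit conversion) = 7690.0 in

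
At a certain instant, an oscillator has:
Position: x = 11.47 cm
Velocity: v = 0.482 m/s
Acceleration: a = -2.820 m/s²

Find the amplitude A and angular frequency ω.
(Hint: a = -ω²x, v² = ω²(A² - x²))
a = −ω²x → ω = √(|a|/x) = √(2.82/0.1147) = 4.958 rad/s
v² = ω²(A² − x²) → A = √(x² + v²/ω²) = √(0.1147² + 0.482²/4.958²) = 0.1504 m = 15.04 cm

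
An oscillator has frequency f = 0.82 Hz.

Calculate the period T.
T = 1/f = 1/0.82 = 1.22 s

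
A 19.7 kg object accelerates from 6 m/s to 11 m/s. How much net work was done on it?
W_net = ΔKE = ½m(v₂² − v₁²) = ½×19.7×(11² − 6²) = 837.25 J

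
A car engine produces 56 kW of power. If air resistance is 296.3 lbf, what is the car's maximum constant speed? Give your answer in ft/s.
P = Fv → v = P/F = 56000 W / 1318 N = 42.49 m/s = 139.4 ft/s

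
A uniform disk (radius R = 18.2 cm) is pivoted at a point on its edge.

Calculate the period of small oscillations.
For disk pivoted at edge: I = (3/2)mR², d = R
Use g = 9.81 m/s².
I/m = (3/2)R² = 0.04969 m²; d = R = 0.182 m
T = 2π√((3/2)R²/(gR)) = 2π√(3R/(2g)) = 1.048 s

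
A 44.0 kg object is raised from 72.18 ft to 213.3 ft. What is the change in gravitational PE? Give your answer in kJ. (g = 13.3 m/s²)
ΔPE = mg(h₂ − h₁) = 44 kg × 13.3 m/s² × (65.01 − 22) m = 2.517e+04 J = 25.17 kJ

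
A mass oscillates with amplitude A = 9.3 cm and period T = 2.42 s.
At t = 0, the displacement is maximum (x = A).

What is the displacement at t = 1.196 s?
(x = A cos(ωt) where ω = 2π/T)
ω = 2π/T = 2π/2.42 = 2.596 rad/s
x = A cos(ωt) = 9.3×cos(2.596×1.196) = -9.294 cm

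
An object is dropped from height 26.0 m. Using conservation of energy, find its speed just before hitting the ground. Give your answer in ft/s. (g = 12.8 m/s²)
mgh = ½mv² → v = √(2gh) = √(2×12.8×26) = 25.8 m/s = 84.64 ft/s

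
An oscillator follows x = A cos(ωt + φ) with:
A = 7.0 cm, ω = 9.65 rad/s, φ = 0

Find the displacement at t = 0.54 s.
x = A cos(ωt + φ) = 7.0×cos(9.65×0.54 + 0) = 3.347 cm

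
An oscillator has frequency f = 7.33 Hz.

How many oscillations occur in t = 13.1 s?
n = f×t = 7.33×13.1 = 96.02 oscillations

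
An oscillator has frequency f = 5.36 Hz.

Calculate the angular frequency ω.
ω = 2πf = 2π×5.36 = 33.68 rad/s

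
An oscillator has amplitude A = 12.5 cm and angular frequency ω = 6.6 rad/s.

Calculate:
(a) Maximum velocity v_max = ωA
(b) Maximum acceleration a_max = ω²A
v_max = ωA = 6.6×0.125 = 0.825 m/s
a_max = ω²A = 6.6²×0.125 = 5.445 m/s²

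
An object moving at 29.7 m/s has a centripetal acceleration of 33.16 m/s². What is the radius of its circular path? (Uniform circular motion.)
r = v²/a_c = 29.7²/33.16 = 26.6 m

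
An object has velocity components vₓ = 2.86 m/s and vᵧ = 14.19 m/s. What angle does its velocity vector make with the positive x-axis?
θ = arctan(vᵧ/vₓ) = arctan(14.19/2.86) = 78.6°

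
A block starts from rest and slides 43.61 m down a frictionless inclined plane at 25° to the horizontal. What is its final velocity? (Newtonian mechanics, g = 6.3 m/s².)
a = g sin(θ) = 6.3 × sin(25°) = 2.66 m/s²
v = √(2ad) = √(2 × 2.66 × 43.61) = 15.24 m/s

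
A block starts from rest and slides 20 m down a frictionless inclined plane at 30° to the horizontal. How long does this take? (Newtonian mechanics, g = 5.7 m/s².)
a = g sin(θ) = 5.7 × sin(30°) = 2.85 m/s²
t = √(2d/a) = √(2 × 20 / 2.85) = 3.75 s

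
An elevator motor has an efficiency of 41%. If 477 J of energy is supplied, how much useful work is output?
W_out = η × W_in = 0.41 × 477 = 195.57 J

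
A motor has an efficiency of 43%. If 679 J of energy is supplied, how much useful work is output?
W_out = η × W_in = 0.43 × 679 = 291.97 J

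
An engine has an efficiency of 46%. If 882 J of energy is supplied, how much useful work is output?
W_out = η × W_in = 0.46 × 882 = 405.72 J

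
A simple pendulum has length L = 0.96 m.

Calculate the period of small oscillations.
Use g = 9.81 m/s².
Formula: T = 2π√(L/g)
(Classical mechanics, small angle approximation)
T = 2π√(L/g) = 2π√(0.96/9.81) = 1.966 s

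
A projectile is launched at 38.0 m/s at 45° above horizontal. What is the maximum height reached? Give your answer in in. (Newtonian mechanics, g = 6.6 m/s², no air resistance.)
H = v₀²sin²(θ)/(2g) (with unit conversion) = 2153.0 in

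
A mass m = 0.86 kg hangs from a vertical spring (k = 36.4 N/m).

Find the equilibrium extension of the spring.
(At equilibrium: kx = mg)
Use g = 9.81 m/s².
x_eq = mg/k = 0.86×9.81/36.4 = 0.2318 m = 23.18 cm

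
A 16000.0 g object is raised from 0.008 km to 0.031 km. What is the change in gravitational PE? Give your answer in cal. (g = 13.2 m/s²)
ΔPE = mg(h₂ − h₁) = 16 kg × 13.2 m/s² × (31 − 8) m = 4858 J = 1161.0 cal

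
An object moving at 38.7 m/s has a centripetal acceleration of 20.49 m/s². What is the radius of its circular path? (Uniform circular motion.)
r = v²/a_c = 38.7²/20.49 = 73.09 m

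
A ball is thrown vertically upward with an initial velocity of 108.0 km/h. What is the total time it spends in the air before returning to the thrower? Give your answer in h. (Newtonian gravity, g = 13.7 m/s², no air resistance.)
t_total = 2v₀/g (with unit conversion) = 0.001217 h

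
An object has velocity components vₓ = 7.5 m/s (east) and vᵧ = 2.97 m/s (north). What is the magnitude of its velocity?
|v| = √(vₓ² + vᵧ²) = √(7.5² + 2.97²) = √(65.0709) = 8.07 m/s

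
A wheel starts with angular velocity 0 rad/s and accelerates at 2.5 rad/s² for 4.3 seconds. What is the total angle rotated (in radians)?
θ = ω₀t + ½αt² = 0×4.3 + ½×2.5×4.3² = 23.11 rad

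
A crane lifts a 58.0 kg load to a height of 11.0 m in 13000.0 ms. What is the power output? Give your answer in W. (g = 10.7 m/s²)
W = mgh = 58×10.7×11 = 6827 J
P = W/t = 6827/13 = 525.1 W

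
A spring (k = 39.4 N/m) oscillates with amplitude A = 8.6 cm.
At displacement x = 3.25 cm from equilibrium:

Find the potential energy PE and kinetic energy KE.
E_total = ½kA² = ½×39.4×(0.086)² = 0.1457 J
PE = ½kx² = ½×39.4×(0.0325)² = 0.02081 J
KE = E_total − PE = 0.1249 J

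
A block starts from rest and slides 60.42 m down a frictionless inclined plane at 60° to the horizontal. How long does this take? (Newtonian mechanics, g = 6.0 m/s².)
a = g sin(θ) = 6.0 × sin(60°) = 5.2 m/s²
t = √(2d/a) = √(2 × 60.42 / 5.2) = 4.82 s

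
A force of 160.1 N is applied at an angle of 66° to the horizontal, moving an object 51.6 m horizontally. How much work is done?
W = Fd cosθ = 160.1×51.6×cos(66°) = 3360.1 J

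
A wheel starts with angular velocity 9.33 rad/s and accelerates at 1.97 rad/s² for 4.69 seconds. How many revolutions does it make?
θ = ω₀t + ½αt² = 9.33×4.69 + ½×1.97×4.69² = 65.42 rad
Revolutions = θ/(2π) = 65.42/(2π) = 10.41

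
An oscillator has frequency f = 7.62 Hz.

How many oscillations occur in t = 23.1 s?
n = f×t = 7.62×23.1 = 176 oscillations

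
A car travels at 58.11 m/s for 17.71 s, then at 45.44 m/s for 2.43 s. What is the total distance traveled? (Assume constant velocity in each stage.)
d₁ = v₁t₁ = 58.11 × 17.71 = 1029.13 m
d₂ = v₂t₂ = 45.44 × 2.43 = 110.419 m
d_total = 1029.13 + 110.419 = 1139.55 m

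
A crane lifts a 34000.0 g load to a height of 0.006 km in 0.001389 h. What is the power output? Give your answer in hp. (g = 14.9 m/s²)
W = mgh = 34×14.9×6 = 3040 J
P = W/t = 3040/5 = 607.9 W = 0.8152 hp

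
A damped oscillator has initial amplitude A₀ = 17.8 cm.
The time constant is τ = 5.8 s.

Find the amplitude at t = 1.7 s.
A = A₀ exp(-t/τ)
A = A₀ exp(−t/τ) = 17.8×exp(−1.7/5.8) = 13.28 cm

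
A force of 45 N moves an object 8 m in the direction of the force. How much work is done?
W = Fd = 45×8 = 360.0 J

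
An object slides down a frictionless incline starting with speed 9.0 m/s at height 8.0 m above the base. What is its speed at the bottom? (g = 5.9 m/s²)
½mv₀² + mgh = ½mv² → v = √(v₀² + 2gh) = √(9² + 2×5.9×8) = 13.24 m/s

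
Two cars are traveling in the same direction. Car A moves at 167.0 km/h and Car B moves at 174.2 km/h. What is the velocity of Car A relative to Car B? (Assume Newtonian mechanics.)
v_rel = v_A - v_B = 167.0 - 174.2 = -7.2 km/h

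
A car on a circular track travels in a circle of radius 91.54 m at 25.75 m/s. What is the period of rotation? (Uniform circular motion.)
T = 2πr/v = 2π×91.54/25.75 = 22.34 s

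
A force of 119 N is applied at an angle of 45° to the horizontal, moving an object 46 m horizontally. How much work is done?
W = Fd cosθ = 119×46×cos(45°) = 3870.7 J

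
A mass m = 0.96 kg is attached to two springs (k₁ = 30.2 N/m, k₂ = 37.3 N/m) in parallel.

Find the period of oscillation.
k_eq = k₁+k₂ = 67.5 N/m
T = 2π√(m/k_eq) = 2π√(0.96/67.5) = 0.7493 s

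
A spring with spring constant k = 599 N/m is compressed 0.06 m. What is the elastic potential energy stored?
PE = ½kx² = ½×599×0.06² = 1.078 J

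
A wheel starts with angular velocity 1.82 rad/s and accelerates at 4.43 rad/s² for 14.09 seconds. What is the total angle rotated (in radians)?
θ = ω₀t + ½αt² = 1.82×14.09 + ½×4.43×14.09² = 465.38 rad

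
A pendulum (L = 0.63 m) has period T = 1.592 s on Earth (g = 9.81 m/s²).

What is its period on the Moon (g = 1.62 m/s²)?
T = 2π√(L/g), so T_moon/T_earth = √(g_earth/g_moon)
T_moon = 2π√(0.63/1.62) = 3.918 s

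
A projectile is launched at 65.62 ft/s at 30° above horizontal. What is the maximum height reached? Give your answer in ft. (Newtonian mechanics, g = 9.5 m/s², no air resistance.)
H = v₀²sin²(θ)/(2g) (with unit conversion) = 17.27 ft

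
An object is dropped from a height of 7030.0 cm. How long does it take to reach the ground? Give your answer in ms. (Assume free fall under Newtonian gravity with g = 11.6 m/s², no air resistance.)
t = √(2h/g) (with unit conversion) = 3481.0 ms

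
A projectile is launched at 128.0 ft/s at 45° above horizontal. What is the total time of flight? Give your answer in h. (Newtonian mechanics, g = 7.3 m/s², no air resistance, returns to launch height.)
T = 2v₀sin(θ)/g (with unit conversion) = 0.002099 h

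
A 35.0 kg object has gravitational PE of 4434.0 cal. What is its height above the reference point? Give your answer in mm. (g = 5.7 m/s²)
PE = mgh → h = PE/(mg) = 1.855e+04 J / (35 kg × 5.7 m/s²) = 92.99 m = 92990.0 mm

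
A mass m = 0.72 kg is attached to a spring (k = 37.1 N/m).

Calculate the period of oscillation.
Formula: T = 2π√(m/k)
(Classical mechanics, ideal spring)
T = 2π√(m/k) = 2π√(0.72/37.1) = 0.8753 s; f = 1/T = 1.142 Hz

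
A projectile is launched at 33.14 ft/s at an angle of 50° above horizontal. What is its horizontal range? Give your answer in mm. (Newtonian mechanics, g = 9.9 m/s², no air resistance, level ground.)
R = v₀² sin(2θ) / g (with unit conversion) = 10150.0 mm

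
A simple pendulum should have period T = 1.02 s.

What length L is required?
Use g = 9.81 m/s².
T = 2π√(L/g) → L = g(T/2π)² = 9.81×(1.02/2π)² = 0.2585 m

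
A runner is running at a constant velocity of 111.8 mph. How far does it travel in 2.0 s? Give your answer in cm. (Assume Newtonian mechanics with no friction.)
d = vt (with unit conversion) = 9996.0 cm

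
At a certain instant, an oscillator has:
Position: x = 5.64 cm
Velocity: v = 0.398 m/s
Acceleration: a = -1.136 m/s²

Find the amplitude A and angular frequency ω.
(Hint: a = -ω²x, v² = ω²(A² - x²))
a = −ω²x → ω = √(|a|/x) = √(1.136/0.0564) = 4.488 rad/s
v² = ω²(A² − x²) → A = √(x² + v²/ω²) = √(0.0564² + 0.398²/4.488²) = 0.1051 m = 10.51 cm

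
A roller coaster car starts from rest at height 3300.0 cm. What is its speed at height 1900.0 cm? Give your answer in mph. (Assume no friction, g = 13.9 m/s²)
mgh₁ = ½mv₂² + mgh₂ → v₂ = √(2g(h₁−h₂)) = √(2×13.9×(33−19)) = 19.73 m/s = 44.13 mph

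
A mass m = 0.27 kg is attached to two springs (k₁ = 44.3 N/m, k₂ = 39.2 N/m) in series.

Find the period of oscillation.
k_eq = k₁k₂/(k₁+k₂) = 20.8 N/m
T = 2π√(m/k_eq) = 2π√(0.27/20.8) = 0.7159 s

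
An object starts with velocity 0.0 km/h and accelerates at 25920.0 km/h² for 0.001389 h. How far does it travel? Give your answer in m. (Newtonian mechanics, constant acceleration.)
d = v₀t + ½at² (with unit conversion) = 25.0 m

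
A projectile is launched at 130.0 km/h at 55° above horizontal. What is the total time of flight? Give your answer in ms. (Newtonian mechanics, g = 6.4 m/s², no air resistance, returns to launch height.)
T = 2v₀sin(θ)/g (with unit conversion) = 9244.0 ms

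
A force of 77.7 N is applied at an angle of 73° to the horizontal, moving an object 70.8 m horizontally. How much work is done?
W = Fd cosθ = 77.7×70.8×cos(73°) = 1608.4 J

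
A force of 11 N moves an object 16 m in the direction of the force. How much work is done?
W = Fd = 11×16 = 176.0 J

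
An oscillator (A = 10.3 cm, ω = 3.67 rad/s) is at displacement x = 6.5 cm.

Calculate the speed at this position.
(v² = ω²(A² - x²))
v = ω√(A² − x²) = 3.67×√(0.103² − 0.065²) = 0.2932 m/s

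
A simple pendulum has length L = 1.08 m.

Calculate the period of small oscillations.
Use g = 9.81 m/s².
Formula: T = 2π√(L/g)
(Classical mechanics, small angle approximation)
T = 2π√(L/g) = 2π√(1.08/9.81) = 2.085 s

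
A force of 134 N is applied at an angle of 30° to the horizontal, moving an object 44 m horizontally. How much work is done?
W = Fd cosθ = 134×44×cos(30°) = 5106.1 J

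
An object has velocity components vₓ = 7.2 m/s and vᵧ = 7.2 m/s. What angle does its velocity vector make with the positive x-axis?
θ = arctan(vᵧ/vₓ) = arctan(7.2/7.2) = 45.0°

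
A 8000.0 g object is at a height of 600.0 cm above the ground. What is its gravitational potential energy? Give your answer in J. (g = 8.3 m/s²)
PE = mgh = 8 kg × 8.3 m/s² × 6 m = 398.4 J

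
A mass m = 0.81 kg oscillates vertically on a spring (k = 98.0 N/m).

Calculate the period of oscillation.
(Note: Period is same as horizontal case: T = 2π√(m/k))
T = 2π√(m/k) = 2π√(0.81/98.0) = 0.5712 s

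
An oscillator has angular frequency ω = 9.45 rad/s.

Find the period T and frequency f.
T = 2π/ω = 2π/9.45 = 0.6649 s; f = ω/2π = 1.504 Hz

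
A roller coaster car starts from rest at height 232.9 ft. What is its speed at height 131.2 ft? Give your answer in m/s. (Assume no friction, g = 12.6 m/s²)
mgh₁ = ½mv₂² + mgh₂ → v₂ = √(2g(h₁−h₂)) = √(2×12.6×(70.99−39.99)) = 27.95 m/s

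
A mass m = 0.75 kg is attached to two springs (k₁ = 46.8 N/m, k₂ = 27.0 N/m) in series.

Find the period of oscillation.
k_eq = k₁k₂/(k₁+k₂) = 17.12 N/m
T = 2π√(m/k_eq) = 2π√(0.75/17.12) = 1.315 s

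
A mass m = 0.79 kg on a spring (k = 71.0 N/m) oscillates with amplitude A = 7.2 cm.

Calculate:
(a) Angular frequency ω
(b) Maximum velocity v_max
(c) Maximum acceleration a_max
ω = √(k/m) = √(71.0/0.79) = 9.48 rad/s
v_max = ωA = 9.48×0.072 = 0.6826 m/s
a_max = ω²A = 9.48²×0.072 = 6.471 m/s²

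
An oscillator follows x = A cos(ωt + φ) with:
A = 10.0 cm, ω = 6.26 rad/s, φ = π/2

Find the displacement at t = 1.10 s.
x = A cos(ωt + φ) = 10.0×cos(6.26×1.1 + π/2) = -5.67 cm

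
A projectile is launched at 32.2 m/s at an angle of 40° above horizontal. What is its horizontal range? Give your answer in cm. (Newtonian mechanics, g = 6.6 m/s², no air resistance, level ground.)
R = v₀² sin(2θ) / g (with unit conversion) = 15470.0 cm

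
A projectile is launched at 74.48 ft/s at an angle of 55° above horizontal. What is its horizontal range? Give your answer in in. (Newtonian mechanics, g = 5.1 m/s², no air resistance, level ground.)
R = v₀² sin(2θ) / g (with unit conversion) = 3738.0 in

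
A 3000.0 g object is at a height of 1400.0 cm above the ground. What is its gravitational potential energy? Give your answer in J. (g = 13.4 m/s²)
PE = mgh = 3 kg × 13.4 m/s² × 14 m = 562.8 J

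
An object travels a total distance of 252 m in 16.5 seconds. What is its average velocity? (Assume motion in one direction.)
v_avg = Δd / Δt = 252 / 16.5 = 15.27 m/s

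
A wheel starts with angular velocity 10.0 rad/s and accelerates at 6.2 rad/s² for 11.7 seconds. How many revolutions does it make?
θ = ω₀t + ½αt² = 10.0×11.7 + ½×6.2×11.7² = 541.36 rad
Revolutions = θ/(2π) = 541.36/(2π) = 86.16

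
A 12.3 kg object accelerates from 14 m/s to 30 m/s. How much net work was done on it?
W_net = ΔKE = ½m(v₂² − v₁²) = ½×12.3×(30² − 14²) = 4329.6 J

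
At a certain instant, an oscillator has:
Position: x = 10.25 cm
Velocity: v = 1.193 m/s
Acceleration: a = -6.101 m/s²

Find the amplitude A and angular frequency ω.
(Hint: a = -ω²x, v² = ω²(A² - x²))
a = −ω²x → ω = √(|a|/x) = √(6.101/0.1025) = 7.715 rad/s
v² = ω²(A² − x²) → A = √(x² + v²/ω²) = √(0.1025² + 1.193²/7.715²) = 0.1855 m = 18.55 cm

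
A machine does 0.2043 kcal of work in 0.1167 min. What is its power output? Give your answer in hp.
P = W/t = 854.8 J / 7.002 s = 122.1 W = 0.1637 hp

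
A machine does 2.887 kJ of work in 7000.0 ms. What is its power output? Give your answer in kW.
P = W/t = 2887 J / 7 s = 412.4 W = 0.4124 kW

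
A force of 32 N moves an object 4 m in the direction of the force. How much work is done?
W = Fd = 32×4 = 128.0 J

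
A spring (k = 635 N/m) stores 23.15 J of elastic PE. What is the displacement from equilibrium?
PE = ½kx² → x = √(2PE/k) = √(2×23.15/635) = 0.27 m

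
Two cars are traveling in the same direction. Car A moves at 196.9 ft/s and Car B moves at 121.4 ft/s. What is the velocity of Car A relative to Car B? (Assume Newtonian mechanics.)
v_rel = v_A - v_B = 196.9 - 121.4 = 75.5 ft/s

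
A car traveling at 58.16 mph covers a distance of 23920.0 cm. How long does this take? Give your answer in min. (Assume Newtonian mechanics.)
t = d/v (with unit conversion) = 0.1533 min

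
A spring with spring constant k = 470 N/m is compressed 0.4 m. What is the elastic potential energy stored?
PE = ½kx² = ½×470×0.4² = 37.6 J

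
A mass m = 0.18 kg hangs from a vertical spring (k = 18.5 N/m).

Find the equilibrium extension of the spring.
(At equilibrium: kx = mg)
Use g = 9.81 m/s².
x_eq = mg/k = 0.18×9.81/18.5 = 0.09545 m = 9.545 cm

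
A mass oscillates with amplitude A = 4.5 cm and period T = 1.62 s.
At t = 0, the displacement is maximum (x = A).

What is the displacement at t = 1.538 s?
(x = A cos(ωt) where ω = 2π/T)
ω = 2π/T = 2π/1.62 = 3.879 rad/s
x = A cos(ωt) = 4.5×cos(3.879×1.538) = 4.274 cm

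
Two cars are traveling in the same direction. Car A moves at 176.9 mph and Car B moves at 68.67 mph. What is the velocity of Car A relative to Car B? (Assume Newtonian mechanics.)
v_rel = v_A - v_B = 176.9 - 68.67 = 108.2 mph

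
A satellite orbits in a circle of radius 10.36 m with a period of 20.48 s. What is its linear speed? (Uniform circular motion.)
v = 2πr/T = 2π×10.36/20.48 = 3.18 m/s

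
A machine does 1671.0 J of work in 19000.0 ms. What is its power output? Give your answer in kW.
P = W/t = 1671 J / 19 s = 87.95 W = 0.08795 kW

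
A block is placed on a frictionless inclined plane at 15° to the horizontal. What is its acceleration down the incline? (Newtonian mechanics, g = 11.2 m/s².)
a = g sin(θ) = 11.2 × sin(15°) = 11.2 × 0.2588 = 2.9 m/s²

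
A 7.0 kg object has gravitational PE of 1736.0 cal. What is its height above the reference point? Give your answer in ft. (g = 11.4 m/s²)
PE = mgh → h = PE/(mg) = 7263 J / (7 kg × 11.4 m/s²) = 91.02 m = 298.6 ft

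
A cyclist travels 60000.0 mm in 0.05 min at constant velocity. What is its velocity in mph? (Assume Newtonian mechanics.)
v = d/t (with unit conversion) = 44.74 mph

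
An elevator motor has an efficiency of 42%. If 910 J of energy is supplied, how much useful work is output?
W_out = η × W_in = 0.42 × 910 = 382.2 J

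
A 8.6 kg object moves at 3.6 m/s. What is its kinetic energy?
KE = ½mv² = ½×8.6×3.6² = 55.728 J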